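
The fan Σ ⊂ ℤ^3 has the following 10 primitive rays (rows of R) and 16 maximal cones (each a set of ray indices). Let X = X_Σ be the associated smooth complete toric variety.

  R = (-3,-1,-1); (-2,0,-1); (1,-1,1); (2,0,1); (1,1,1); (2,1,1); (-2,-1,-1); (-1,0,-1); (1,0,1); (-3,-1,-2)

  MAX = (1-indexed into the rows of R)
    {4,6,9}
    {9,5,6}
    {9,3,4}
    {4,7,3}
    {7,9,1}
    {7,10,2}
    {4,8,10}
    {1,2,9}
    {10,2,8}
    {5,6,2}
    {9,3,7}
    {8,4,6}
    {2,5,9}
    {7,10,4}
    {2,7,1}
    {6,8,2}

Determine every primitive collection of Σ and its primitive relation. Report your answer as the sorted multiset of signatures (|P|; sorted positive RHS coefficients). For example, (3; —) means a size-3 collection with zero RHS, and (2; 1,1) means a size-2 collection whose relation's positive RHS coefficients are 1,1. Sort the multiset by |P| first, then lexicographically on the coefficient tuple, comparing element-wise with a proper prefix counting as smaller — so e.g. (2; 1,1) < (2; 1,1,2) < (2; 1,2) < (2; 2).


24 minimal non-faces of Δ(Σ) (on 10 rays):

  P = {2,4}:  v_{2} + v_{4} = 0 ; sig = (2; —)
  P = {6,7}:  v_{6} + v_{7} = 0 ; sig = (2; —)
  P = {8,9}:  v_{8} + v_{9} = 0 ; sig = (2; —)
  P = {5,10}:  v_{5} + v_{10} = v_{2} ; sig = (2; 1)
  P = {6,10}:  v_{6} + v_{10} = v_{8} ; sig = (2; 1)
  P = {7,8}:  v_{7} + v_{8} = v_{10} ; sig = (2; 1)
  P = {9,10}:  v_{9} + v_{10} = v_{7} ; sig = (2; 1)
  P = {1,4}:  v_{1} + v_{4} = v_{7} + v_{9} ; sig = (2; 1,1)
  P = {1,6}:  v_{1} + v_{6} = v_{2} + v_{9} ; sig = (2; 1,1)
  P = {1,8}:  v_{1} + v_{8} = v_{2} + v_{7} ; sig = (2; 1,1)
  P = {2,3}:  v_{2} + v_{3} = v_{7} + v_{9} ; sig = (2; 1,1)
  P = {3,6}:  v_{3} + v_{6} = v_{4} + v_{9} ; sig = (2; 1,1)
  P = {3,8}:  v_{3} + v_{8} = v_{4} + v_{7} ; sig = (2; 1,1)
  P = {4,5}:  v_{4} + v_{5} = v_{6} + v_{9} ; sig = (2; 1,1)
  P = {5,7}:  v_{5} + v_{7} = v_{2} + v_{9} ; sig = (2; 1,1)
  P = {5,8}:  v_{5} + v_{8} = v_{2} + v_{6} ; sig = (2; 1,1)
  P = {1,10}:  v_{1} + v_{10} = v_{2} + 2·v_{7} ; sig = (2; 1,2)
  P = {3,10}:  v_{3} + v_{10} = v_{4} + 2·v_{7} ; sig = (2; 1,2)
  P = {3,5}:  v_{3} + v_{5} = 2·v_{9} ; sig = (2; 2)
  P = {1,3}:  v_{1} + v_{3} = 2·v_{7} + 2·v_{9} ; sig = (2; 2,2)
  P = {1,5}:  v_{1} + v_{5} = 2·v_{2} + 2·v_{9} ; sig = (2; 2,2)
  P = {2,6,9}:  v_{2} + v_{6} + v_{9} = v_{5} ; sig = (3; 1)
  P = {2,7,9}:  v_{2} + v_{7} + v_{9} = v_{1} ; sig = (3; 1)
  P = {4,7,9}:  v_{4} + v_{7} + v_{9} = v_{3} ; sig = (3; 1)

Sorted signature multiset PRS(X):
    |P|=2: 21 collections, coeffs (), (), (), (1), (1), (1), (1), (1,1), (1,1), (1,1), (1,1), (1,1), (1,1), (1,1), (1,1), (1,1), (1,2), (1,2), (2), (2,2), (2,2)
    |P|=3: 3 collections, coeffs (1), (1), (1)


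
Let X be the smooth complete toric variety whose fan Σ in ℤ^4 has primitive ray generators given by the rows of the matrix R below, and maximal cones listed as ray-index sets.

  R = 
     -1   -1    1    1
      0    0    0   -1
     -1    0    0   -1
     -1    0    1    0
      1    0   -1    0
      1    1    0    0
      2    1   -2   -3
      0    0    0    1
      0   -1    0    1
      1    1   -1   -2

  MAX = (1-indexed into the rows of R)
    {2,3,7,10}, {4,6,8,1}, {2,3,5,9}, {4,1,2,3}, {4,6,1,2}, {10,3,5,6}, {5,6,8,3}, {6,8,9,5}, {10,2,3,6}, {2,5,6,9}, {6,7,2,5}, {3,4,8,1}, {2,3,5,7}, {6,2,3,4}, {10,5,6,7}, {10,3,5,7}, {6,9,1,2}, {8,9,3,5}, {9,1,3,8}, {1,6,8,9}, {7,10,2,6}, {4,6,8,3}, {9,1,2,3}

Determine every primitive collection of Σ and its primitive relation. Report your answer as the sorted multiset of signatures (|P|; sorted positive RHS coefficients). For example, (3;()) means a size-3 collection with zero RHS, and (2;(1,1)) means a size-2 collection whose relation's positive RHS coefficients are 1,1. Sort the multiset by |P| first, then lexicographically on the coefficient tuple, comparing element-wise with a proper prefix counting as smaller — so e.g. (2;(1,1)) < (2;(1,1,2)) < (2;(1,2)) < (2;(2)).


17 minimal non-faces of Δ(Σ) (on 10 rays):

  {2,8}:  v_{2} + v_{8} = 0  so sig = (2;())
  {4,5}:  v_{4} + v_{5} = 0  so sig = (2;())
  {1,5}:  v_{1} + v_{5} = v_{9}  so sig = (2;(1))
  {1,10}:  v_{1} + v_{10} = v_{2}  so sig = (2;(1))
  {4,9}:  v_{4} + v_{9} = v_{1}  so sig = (2;(1))
  {4,7}:  v_{4} + v_{7} = v_{2} + v_{10}  so sig = (2;(1,1))
  {7,8}:  v_{7} + v_{8} = v_{5} + v_{10}  so sig = (2;(1,1))
  {9,10}:  v_{9} + v_{10} = v_{2} + v_{5}  so sig = (2;(1,1))
  {4,10}:  v_{4} + v_{10} = v_{2} + v_{3} + v_{6}  so sig = (2;(1,1,1))
  {8,10}:  v_{8} + v_{10} = v_{3} + v_{5} + v_{6}  so sig = (2;(1,1,1))
  {1,7}:  v_{1} + v_{7} = 2·v_{2} + v_{5}  so sig = (2;(1,2))
  {7,9}:  v_{7} + v_{9} = 2·v_{2} + 2·v_{5}  so sig = (2;(2,2))
  {3,6,9}:  v_{3} + v_{6} + v_{9} = 0  so sig = (3;())
  {1,3,6}:  v_{1} + v_{3} + v_{6} = v_{4}  so sig = (3;(1))
  {2,5,10}:  v_{2} + v_{5} + v_{10} = v_{7}  so sig = (3;(1))
  {3,6,7}:  v_{3} + v_{6} + v_{7} = 2·v_{10}  so sig = (3;(2))
  {2,3,5,6}:  v_{2} + v_{3} + v_{5} + v_{6} = v_{10}  so sig = (4;(1))

so the primitive-relation signature multiset is
    |P|=2: 12 collections, coeffs (), (), (1), (1), (1), (1,1), (1,1), (1,1), (1,1,1), (1,1,1), (1,2), (2,2)
    |P|=3: 4 collections, coeffs (), (1), (1), (2)
    |P|=4: 1 collection, coeffs (1)


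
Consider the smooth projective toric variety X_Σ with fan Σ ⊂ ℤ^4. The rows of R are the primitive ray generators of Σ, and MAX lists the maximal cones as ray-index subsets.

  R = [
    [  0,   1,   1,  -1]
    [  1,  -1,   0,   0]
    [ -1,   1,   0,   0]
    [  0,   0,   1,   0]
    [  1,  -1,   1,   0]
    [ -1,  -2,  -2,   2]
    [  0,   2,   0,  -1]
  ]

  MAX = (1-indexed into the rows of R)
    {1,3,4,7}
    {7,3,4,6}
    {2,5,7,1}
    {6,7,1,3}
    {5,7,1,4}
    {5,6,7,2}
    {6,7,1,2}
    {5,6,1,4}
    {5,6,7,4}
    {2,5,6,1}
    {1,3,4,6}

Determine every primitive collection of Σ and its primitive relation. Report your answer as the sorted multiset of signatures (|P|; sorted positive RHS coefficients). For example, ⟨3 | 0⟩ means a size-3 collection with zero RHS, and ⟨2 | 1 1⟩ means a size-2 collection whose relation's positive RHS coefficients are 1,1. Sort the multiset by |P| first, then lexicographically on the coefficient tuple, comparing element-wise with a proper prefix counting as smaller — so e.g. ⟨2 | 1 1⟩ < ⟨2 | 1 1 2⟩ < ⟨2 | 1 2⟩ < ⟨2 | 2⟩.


Σ has 5 primitive collections:

  • {2,3}:  v_{2} + v_{3} = 0  ⟹  sig = ⟨2 | 0⟩
  • {2,4}:  v_{2} + v_{4} = v_{5}  ⟹  sig = ⟨2 | 1⟩
  • {3,5}:  v_{3} + v_{5} = v_{4}  ⟹  sig = ⟨2 | 1⟩
  • {1,5,6,7}:  v_{1} + v_{5} + v_{6} + v_{7} = 0  ⟹  sig = ⟨4 | 0⟩
  • {1,4,6,7}:  v_{1} + v_{4} + v_{6} + v_{7} = v_{3}  ⟹  sig = ⟨4 | 1⟩

Signatures (|P|; sorted positive RHS coefficients), sorted:
    ⟨2 | 0⟩
    ⟨2 | 1⟩
    ⟨2 | 1⟩
    ⟨4 | 0⟩
    ⟨4 | 1⟩


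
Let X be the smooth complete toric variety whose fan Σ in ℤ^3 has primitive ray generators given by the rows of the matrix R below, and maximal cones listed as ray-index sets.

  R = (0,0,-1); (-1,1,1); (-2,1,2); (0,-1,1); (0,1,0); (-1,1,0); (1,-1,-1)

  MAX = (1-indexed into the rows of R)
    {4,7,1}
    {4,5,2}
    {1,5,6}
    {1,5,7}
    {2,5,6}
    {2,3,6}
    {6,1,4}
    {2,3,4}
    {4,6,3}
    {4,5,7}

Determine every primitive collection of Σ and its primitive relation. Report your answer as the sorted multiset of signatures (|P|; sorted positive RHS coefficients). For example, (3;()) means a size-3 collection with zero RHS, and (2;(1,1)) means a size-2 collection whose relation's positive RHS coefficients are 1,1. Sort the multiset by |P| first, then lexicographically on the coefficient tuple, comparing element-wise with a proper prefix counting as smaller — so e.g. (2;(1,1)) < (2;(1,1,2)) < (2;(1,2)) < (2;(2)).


9 collections generate NE(X_Σ); each relation:

  {2,7}:  v_{2} + v_{7} = 0  →  sig = (2;())
  {1,2}:  v_{1} + v_{2} = v_{6}  →  sig = (2;(1))
  {6,7}:  v_{6} + v_{7} = v_{1}  →  sig = (2;(1))
  {3,7}:  v_{3} + v_{7} = v_{4} + v_{6}  →  sig = (2;(1,1))
  {1,3}:  v_{1} + v_{3} = v_{4} + 2·v_{6}  →  sig = (2;(1,2))
  {3,5}:  v_{3} + v_{5} = 2·v_{2}  →  sig = (2;(2))
  {1,4,5}:  v_{1} + v_{4} + v_{5} = 0  →  sig = (3;())
  {2,4,6}:  v_{2} + v_{4} + v_{6} = v_{3}  →  sig = (3;(1))
  {4,5,6}:  v_{4} + v_{5} + v_{6} = v_{2}  →  sig = (3;(1))

Hence PRS(X_Σ) =
{ (2;()),  (2;(1)) ×2,  (2;(1,1)),  (2;(1,2)),  (2;(2)),  (3;()),  (3;(1)) ×2 }


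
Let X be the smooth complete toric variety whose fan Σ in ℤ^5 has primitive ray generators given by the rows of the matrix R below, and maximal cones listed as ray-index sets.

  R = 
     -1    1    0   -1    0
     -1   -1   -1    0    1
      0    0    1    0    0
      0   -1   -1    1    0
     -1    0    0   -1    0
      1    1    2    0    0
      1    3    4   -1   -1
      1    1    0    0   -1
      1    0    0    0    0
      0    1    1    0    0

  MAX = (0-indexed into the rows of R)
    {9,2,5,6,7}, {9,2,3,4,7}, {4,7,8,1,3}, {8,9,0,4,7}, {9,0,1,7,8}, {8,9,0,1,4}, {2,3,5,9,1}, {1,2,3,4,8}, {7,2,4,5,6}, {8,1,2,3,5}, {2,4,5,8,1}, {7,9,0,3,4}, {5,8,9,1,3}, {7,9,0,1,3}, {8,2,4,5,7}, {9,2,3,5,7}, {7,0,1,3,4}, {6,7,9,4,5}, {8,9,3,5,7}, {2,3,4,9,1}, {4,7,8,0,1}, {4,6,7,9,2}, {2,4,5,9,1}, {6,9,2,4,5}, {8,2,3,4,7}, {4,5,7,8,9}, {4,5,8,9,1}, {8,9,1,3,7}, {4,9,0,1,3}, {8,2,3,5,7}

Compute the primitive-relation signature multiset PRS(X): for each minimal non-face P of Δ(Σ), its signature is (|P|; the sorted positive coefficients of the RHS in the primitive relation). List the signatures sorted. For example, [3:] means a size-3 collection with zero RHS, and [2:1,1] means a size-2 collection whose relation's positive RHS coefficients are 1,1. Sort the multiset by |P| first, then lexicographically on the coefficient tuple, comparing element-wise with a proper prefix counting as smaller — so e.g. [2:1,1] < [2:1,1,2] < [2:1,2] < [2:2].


Minimal non-faces — 14 found among 10 rays, 30 max cones:

  • {0,2}:  v_{0} + v_{2} = v_{4} + v_{9} ; sig = [2:1,1]
  • {1,6}:  v_{1} + v_{6} = v_{4} + v_{5} + v_{9} ; sig = [2:1,1,1]
  • {0,5}:  v_{0} + v_{5} = v_{4} + v_{8} + 2·v_{9} ; sig = [2:1,1,2]
  • {3,6}:  v_{3} + v_{6} = 2·v_{2} + v_{7} + v_{9} ; sig = [2:1,1,2]
  • {6,8}:  v_{6} + v_{8} = v_{4} + 2·v_{5} + v_{7} ; sig = [2:1,1,2]
  • {0,6}:  v_{0} + v_{6} = 2·v_{4} + v_{5} + v_{7} + 2·v_{9} ; sig = [2:1,1,2,2]
  • {1,2,7}:  v_{1} + v_{2} + v_{7} = 0 ; sig = [3:]
  • {2,8,9}:  v_{2} + v_{8} + v_{9} = v_{5} ; sig = [3:1]
  • {3,4,5}:  v_{3} + v_{4} + v_{5} = v_{2} ; sig = [3:1]
  • {0,3,8}:  v_{0} + v_{3} + v_{8} = v_{1} + v_{7} ; sig = [3:1,1]
  • {1,5,7}:  v_{1} + v_{5} + v_{7} = v_{8} + v_{9} ; sig = [3:1,1]
  • {3,4,8,9}:  v_{3} + v_{4} + v_{8} + v_{9} = 0 ; sig = [4:]
  • {1,4,7,9}:  v_{1} + v_{4} + v_{7} + v_{9} = v_{0} ; sig = [4:1]
  • {2,4,5,7,9}:  v_{2} + v_{4} + v_{5} + v_{7} + v_{9} = v_{6} ; sig = [5:1]

Sorted signature multiset PRS(X):
{ [2:1,1],  [2:1,1,1],  [2:1,1,2] ×3,  [2:1,1,2,2],  [3:],  [3:1] ×2,  [3:1,1] ×2,  [4:],  [4:1],  [5:1] }


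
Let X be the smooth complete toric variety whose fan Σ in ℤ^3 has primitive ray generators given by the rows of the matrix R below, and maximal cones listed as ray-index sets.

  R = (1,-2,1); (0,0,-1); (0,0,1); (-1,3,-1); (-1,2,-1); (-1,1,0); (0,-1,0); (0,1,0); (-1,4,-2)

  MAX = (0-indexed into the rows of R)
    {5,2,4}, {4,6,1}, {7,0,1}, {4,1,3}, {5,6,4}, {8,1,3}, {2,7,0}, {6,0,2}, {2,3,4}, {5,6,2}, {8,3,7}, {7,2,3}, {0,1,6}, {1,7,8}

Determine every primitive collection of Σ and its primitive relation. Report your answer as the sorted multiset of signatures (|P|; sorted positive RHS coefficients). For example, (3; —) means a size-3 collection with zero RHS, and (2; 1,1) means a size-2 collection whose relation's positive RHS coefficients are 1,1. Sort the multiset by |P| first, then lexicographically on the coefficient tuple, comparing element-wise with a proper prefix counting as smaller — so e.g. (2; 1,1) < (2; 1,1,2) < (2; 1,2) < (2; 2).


The 17 primitive collections of Σ (r=9, n=3):

  • {0,4}:  v_{0} + v_{4} = 0  so sig = (2; —)
  • {1,2}:  v_{1} + v_{2} = 0  so sig = (2; —)
  • {6,7}:  v_{6} + v_{7} = 0  so sig = (2; —)
  • {0,3}:  v_{0} + v_{3} = v_{7}  so sig = (2; 1)
  • {3,6}:  v_{3} + v_{6} = v_{4}  so sig = (2; 1)
  • {4,7}:  v_{4} + v_{7} = v_{3}  so sig = (2; 1)
  • {0,5}:  v_{0} + v_{5} = v_{2} + v_{6}  so sig = (2; 1,1)
  • {1,5}:  v_{1} + v_{5} = v_{4} + v_{6}  so sig = (2; 1,1)
  • {2,8}:  v_{2} + v_{8} = v_{3} + v_{7}  so sig = (2; 1,1)
  • {5,7}:  v_{5} + v_{7} = v_{2} + v_{4}  so sig = (2; 1,1)
  • {5,8}:  v_{5} + v_{8} = v_{3} + v_{4}  so sig = (2; 1,1)
  • {6,8}:  v_{6} + v_{8} = v_{1} + v_{3}  so sig = (2; 1,1)
  • {0,8}:  v_{0} + v_{8} = v_{1} + 2·v_{7}  so sig = (2; 1,2)
  • {3,5}:  v_{3} + v_{5} = v_{2} + 2·v_{4}  so sig = (2; 1,2)
  • {4,8}:  v_{4} + v_{8} = v_{1} + 2·v_{3}  so sig = (2; 1,2)
  • {1,3,7}:  v_{1} + v_{3} + v_{7} = v_{8}  so sig = (3; 1)
  • {2,4,6}:  v_{2} + v_{4} + v_{6} = v_{5}  so sig = (3; 1)

Signatures (|P|; sorted positive RHS coefficients), sorted:
{ (2; —) ×3,  (2; 1) ×3,  (2; 1,1) ×6,  (2; 1,2) ×3,  (3; 1) ×2 }


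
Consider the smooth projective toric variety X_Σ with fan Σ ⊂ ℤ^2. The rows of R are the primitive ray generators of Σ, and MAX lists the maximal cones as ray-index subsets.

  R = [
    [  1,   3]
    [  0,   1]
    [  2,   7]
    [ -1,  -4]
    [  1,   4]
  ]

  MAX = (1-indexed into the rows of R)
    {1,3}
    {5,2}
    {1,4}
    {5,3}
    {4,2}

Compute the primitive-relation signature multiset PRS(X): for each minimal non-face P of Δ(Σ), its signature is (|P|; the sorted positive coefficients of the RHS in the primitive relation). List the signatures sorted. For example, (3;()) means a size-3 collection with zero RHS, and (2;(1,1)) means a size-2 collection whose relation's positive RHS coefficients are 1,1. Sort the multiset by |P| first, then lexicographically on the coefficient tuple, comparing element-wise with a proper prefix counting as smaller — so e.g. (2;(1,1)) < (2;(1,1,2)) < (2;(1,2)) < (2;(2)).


|primitive collections| = 5. Relations:

  P = {4,5}:  v_{4} + v_{5} = 0 — sig = (2;())
  P = {1,2}:  v_{1} + v_{2} = v_{5} — sig = (2;(1))
  P = {1,5}:  v_{1} + v_{5} = v_{3} — sig = (2;(1))
  P = {3,4}:  v_{3} + v_{4} = v_{1} — sig = (2;(1))
  P = {2,3}:  v_{2} + v_{3} = 2·v_{5} — sig = (2;(2))

so the primitive-relation signature multiset is
    (2;())
    (2;(1))
    (2;(1))
    (2;(1))
    (2;(2))


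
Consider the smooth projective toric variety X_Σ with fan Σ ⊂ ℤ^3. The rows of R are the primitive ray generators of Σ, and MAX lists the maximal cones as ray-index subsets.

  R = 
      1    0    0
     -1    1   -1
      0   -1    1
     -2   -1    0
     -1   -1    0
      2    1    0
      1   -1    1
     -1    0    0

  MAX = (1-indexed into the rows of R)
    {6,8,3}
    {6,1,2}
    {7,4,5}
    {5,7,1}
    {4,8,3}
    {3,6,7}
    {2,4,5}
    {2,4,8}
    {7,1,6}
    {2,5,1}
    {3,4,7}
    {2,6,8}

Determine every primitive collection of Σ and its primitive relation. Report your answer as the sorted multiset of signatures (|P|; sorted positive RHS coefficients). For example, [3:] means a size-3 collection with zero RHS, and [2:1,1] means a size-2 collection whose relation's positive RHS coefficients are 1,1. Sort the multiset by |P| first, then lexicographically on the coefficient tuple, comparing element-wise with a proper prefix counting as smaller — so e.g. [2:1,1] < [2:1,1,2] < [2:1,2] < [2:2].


The 10 primitive collections of Σ (r=8, n=3):

  P={1,8}:  v_{1} + v_{8} = 0 — sig = [2:]
  P={2,7}:  v_{2} + v_{7} = 0 — sig = [2:]
  P={4,6}:  v_{4} + v_{6} = 0 — sig = [2:]
  P={1,3}:  v_{1} + v_{3} = v_{7} — sig = [2:1]
  P={1,4}:  v_{1} + v_{4} = v_{5} — sig = [2:1]
  P={2,3}:  v_{2} + v_{3} = v_{8} — sig = [2:1]
  P={5,6}:  v_{5} + v_{6} = v_{1} — sig = [2:1]
  P={5,8}:  v_{5} + v_{8} = v_{4} — sig = [2:1]
  P={7,8}:  v_{7} + v_{8} = v_{3} — sig = [2:1]
  P={3,5}:  v_{3} + v_{5} = v_{4} + v_{7} — sig = [2:1,1]

Signatures (|P|; sorted positive RHS coefficients), sorted:
    |P|=2: 10 collections, coeffs (), (), (), (1), (1), (1), (1), (1), (1), (1,1)


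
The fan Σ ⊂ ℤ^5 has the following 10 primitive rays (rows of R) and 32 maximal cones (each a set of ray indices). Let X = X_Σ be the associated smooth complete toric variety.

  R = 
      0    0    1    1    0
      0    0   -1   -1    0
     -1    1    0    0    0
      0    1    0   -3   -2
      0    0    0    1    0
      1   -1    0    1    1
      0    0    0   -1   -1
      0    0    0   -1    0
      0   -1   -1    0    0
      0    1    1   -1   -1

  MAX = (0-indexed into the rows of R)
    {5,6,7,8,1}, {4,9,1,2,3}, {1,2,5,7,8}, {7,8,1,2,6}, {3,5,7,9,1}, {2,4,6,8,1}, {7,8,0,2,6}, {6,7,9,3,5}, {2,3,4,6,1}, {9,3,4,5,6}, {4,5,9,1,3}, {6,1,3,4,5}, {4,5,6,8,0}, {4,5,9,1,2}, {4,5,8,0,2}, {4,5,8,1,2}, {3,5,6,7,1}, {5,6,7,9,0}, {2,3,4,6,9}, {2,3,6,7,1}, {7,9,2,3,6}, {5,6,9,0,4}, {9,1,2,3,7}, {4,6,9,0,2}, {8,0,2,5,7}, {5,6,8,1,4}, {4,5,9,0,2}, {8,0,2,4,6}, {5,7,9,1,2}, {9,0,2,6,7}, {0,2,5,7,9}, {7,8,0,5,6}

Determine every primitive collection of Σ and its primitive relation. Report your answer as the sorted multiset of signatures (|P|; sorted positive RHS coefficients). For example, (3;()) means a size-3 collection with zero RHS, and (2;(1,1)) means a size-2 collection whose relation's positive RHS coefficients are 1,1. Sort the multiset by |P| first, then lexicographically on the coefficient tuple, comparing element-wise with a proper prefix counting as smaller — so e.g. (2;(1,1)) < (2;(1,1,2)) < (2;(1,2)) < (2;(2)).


Primitive collections (8):

  • {0,1}:  v_{0} + v_{1} = 0  ⇒ sig = (2;())
  • {4,7}:  v_{4} + v_{7} = 0  ⇒ sig = (2;())
  • {8,9}:  v_{8} + v_{9} = v_{6}  ⇒ sig = (2;(1))
  • {0,3}:  v_{0} + v_{3} = v_{6} + v_{9}  ⇒ sig = (2;(1,1))
  • {3,8}:  v_{3} + v_{8} = v_{1} + 2·v_{6}  ⇒ sig = (2;(1,2))
  • {2,5,6}:  v_{2} + v_{5} + v_{6} = 0  ⇒ sig = (3;())
  • {1,6,9}:  v_{1} + v_{6} + v_{9} = v_{3}  ⇒ sig = (3;(1))
  • {2,3,5}:  v_{2} + v_{3} + v_{5} = v_{1} + v_{9}  ⇒ sig = (3;(1,1))

Signatures (|P|; sorted positive RHS coefficients), sorted:
{ (2;()) ×2,  (2;(1)),  (2;(1,1)),  (2;(1,2)),  (3;()),  (3;(1)),  (3;(1,1)) }


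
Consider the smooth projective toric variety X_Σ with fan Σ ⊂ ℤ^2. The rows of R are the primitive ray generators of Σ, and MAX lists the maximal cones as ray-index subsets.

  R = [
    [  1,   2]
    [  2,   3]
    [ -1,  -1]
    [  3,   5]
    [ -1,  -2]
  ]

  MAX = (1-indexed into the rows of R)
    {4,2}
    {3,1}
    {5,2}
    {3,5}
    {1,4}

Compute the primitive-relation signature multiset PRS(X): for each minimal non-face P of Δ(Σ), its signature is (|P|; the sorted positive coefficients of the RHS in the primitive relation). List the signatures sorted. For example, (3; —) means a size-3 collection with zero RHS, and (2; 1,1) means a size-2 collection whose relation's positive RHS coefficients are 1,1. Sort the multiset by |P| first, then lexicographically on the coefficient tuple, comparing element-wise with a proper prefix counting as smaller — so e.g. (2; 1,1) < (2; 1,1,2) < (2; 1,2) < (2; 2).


Σ has 5 primitive collections:

  • {1,5}:  v_{1} + v_{5} = 0  ⇒ sig = (2; —)
  • {1,2}:  v_{1} + v_{2} = v_{4}  ⇒ sig = (2; 1)
  • {2,3}:  v_{2} + v_{3} = v_{1}  ⇒ sig = (2; 1)
  • {4,5}:  v_{4} + v_{5} = v_{2}  ⇒ sig = (2; 1)
  • {3,4}:  v_{3} + v_{4} = 2·v_{1}  ⇒ sig = (2; 2)

Hence PRS(X_Σ) =
    |P|=2: 5 collections, coeffs (), (1), (1), (1), (2)


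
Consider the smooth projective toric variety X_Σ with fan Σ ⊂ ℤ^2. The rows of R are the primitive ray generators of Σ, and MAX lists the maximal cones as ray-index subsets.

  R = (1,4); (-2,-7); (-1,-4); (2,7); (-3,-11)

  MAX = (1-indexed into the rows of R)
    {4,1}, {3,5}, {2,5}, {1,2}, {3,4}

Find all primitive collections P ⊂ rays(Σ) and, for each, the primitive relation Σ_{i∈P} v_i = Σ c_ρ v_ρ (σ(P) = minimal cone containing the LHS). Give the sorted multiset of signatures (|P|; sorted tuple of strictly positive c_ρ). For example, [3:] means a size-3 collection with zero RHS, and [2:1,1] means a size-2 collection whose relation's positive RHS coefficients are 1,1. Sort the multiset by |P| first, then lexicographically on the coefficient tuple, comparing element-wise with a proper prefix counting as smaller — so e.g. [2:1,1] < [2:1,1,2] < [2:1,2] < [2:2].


Minimal non-faces — 5 found among 5 rays, 5 max cones:

  P = {1,3}:  v_{1} + v_{3} = 0  ⇒ sig = [2:]
  P = {2,4}:  v_{2} + v_{4} = 0  ⇒ sig = [2:]
  P = {1,5}:  v_{1} + v_{5} = v_{2}  ⇒ sig = [2:1]
  P = {2,3}:  v_{2} + v_{3} = v_{5}  ⇒ sig = [2:1]
  P = {4,5}:  v_{4} + v_{5} = v_{3}  ⇒ sig = [2:1]

Hence PRS(X_Σ) =
{ [2:] ×2,  [2:1] ×3 }


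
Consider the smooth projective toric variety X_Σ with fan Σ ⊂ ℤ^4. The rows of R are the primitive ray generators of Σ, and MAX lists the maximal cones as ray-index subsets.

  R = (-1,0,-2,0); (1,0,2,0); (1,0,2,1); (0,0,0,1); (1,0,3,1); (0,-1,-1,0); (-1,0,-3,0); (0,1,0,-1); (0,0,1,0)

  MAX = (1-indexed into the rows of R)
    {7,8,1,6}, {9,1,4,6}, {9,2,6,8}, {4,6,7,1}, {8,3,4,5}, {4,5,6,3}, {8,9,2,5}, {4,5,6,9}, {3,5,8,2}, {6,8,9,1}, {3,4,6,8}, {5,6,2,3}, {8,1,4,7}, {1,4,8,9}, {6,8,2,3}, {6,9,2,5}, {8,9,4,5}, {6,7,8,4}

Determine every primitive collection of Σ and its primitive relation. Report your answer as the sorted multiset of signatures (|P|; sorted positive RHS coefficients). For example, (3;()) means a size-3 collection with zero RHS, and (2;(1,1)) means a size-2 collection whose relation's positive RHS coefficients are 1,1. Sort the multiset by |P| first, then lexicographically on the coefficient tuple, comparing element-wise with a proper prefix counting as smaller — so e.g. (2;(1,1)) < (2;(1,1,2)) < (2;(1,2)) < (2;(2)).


Minimal non-faces — 12 found among 9 rays, 18 max cones:

  • {1,2}:  v_{1} + v_{2} = 0 ; sig = (2;())
  • {1,3}:  v_{1} + v_{3} = v_{4} ; sig = (2;(1))
  • {2,4}:  v_{2} + v_{4} = v_{3} ; sig = (2;(1))
  • {3,9}:  v_{3} + v_{9} = v_{5} ; sig = (2;(1))
  • {5,7}:  v_{5} + v_{7} = v_{4} ; sig = (2;(1))
  • {7,9}:  v_{7} + v_{9} = v_{1} ; sig = (2;(1))
  • {1,5}:  v_{1} + v_{5} = v_{4} + v_{9} ; sig = (2;(1,1))
  • {2,7}:  v_{2} + v_{7} = v_{4} + v_{6} + v_{8} ; sig = (2;(1,1,1))
  • {3,7}:  v_{3} + v_{7} = 2·v_{4} + v_{6} + v_{8} ; sig = (2;(1,1,2))
  • {5,6,8}:  v_{5} + v_{6} + v_{8} = v_{2} ; sig = (3;(1))
  • {4,6,8,9}:  v_{4} + v_{6} + v_{8} + v_{9} = 0 ; sig = (4;())
  • {1,4,6,8}:  v_{1} + v_{4} + v_{6} + v_{8} = v_{7} ; sig = (4;(1))

Hence PRS(X_Σ) =
{ (2;()),  (2;(1)) ×5,  (2;(1,1)),  (2;(1,1,1)),  (2;(1,1,2)),  (3;(1)),  (4;()),  (4;(1)) }


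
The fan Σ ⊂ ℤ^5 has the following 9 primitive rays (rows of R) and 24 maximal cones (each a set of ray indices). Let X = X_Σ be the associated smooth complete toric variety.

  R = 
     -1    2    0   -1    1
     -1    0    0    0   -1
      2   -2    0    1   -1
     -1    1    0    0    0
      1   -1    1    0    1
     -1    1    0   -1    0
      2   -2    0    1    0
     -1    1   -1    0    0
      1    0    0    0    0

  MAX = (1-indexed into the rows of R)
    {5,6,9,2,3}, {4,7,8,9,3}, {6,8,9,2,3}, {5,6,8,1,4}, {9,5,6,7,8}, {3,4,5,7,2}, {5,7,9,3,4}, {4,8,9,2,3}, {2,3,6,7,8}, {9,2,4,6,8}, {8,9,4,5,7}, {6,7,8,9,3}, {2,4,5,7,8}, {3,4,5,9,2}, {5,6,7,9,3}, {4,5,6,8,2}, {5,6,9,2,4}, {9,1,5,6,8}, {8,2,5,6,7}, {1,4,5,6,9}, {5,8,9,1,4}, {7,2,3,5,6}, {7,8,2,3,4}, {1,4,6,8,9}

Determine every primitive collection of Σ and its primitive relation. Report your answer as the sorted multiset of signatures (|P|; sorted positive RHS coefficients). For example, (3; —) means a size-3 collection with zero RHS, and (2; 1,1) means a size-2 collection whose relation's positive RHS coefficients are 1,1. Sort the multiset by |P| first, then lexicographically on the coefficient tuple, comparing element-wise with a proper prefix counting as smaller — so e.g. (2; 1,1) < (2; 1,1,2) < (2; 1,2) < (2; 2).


Primitive collections (9):

  • {1,3}:  v_{1} + v_{3} = v_{9} — sig = (2; 1)
  • {1,2}:  v_{1} + v_{2} = v_{4} + v_{6} — sig = (2; 1,1)
  • {1,7}:  v_{1} + v_{7} = v_{5} + v_{8} + v_{9} — sig = (2; 1,1,1)
  • {4,6,7}:  v_{4} + v_{6} + v_{7} = 0 — sig = (3; —)
  • {2,7,9}:  v_{2} + v_{7} + v_{9} = v_{3} — sig = (3; 1)
  • {3,5,8}:  v_{3} + v_{5} + v_{8} = v_{7} — sig = (3; 1)
  • {3,4,6}:  v_{3} + v_{4} + v_{6} = v_{2} + v_{9} — sig = (3; 1,1)
  • {2,5,8,9}:  v_{2} + v_{5} + v_{8} + v_{9} = 0 — sig = (4; —)
  • {4,5,6,8,9}:  v_{4} + v_{5} + v_{6} + v_{8} + v_{9} = v_{1} — sig = (5; 1)

Hence PRS(X_Σ) =
{ (2; 1),  (2; 1,1),  (2; 1,1,1),  (3; —),  (3; 1) ×2,  (3; 1,1),  (4; —),  (5; 1) }


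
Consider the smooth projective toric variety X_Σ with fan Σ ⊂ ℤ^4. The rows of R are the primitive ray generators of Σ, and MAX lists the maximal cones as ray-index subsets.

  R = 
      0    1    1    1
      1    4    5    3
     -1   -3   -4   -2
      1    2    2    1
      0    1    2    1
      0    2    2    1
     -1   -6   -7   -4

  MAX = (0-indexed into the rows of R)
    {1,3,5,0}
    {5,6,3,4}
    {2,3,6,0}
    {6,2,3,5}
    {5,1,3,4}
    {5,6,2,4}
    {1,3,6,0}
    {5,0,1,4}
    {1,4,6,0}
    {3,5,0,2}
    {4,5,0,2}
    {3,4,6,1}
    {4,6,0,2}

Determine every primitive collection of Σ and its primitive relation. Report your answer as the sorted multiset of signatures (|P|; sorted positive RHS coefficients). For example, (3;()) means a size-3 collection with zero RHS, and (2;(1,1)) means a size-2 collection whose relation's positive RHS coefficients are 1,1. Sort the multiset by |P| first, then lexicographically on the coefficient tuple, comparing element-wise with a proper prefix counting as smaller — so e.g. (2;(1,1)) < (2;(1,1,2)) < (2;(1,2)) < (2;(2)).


Minimal non-faces — 5 found among 7 rays, 13 max cones:

  {1,2}:  v_{1} + v_{2} = v_{0} ; sig = (2;(1))
  {1,5,6}:  v_{1} + v_{5} + v_{6} = 0 ; sig = (3;())
  {2,3,4}:  v_{2} + v_{3} + v_{4} = 0 ; sig = (3;())
  {0,3,4}:  v_{0} + v_{3} + v_{4} = v_{1} ; sig = (3;(1))
  {0,5,6}:  v_{0} + v_{5} + v_{6} = v_{2} ; sig = (3;(1))

Sorted signature multiset PRS(X):
[(2;(1)), (3;()), (3;()), (3;(1)), (3;(1))]


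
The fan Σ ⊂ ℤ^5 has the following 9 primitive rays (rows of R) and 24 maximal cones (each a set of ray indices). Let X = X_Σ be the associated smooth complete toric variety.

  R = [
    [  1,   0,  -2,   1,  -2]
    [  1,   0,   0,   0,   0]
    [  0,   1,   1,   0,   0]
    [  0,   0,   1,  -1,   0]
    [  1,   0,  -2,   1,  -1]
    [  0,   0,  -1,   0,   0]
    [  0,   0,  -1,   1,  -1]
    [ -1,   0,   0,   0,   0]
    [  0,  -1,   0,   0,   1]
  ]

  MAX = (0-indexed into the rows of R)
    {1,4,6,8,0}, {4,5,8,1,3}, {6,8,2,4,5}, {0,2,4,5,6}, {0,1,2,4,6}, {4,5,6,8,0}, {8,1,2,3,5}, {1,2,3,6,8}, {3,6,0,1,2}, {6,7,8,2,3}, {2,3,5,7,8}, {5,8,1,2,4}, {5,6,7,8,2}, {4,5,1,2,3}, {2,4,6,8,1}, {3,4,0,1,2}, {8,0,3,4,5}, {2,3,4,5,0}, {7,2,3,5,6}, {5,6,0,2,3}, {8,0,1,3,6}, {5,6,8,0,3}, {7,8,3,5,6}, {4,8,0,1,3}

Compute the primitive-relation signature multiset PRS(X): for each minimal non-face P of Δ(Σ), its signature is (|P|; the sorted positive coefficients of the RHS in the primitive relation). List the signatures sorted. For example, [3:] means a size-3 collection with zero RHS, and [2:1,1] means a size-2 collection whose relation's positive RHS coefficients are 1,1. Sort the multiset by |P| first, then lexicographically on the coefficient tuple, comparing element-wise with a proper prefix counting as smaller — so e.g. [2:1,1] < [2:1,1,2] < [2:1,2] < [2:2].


Minimal non-faces — 9 found among 9 rays, 24 max cones:

  P = {1,7}:  v_{1} + v_{7} = 0  so sig = [2:]
  P = {4,7}:  v_{4} + v_{7} = v_{5} + v_{6}  so sig = [2:1,1]
  P = {0,7}:  v_{0} + v_{7} = v_{3} + v_{5} + 2·v_{6}  so sig = [2:1,1,2]
  P = {1,5,6}:  v_{1} + v_{5} + v_{6} = v_{4}  so sig = [3:1]
  P = {3,4,6}:  v_{3} + v_{4} + v_{6} = v_{0}  so sig = [3:1]
  P = {0,2,8}:  v_{0} + v_{2} + v_{8} = v_{1} + v_{6}  so sig = [3:1,1]
  P = {0,1,5}:  v_{0} + v_{1} + v_{5} = v_{3} + 2·v_{4}  so sig = [3:1,2]
  P = {2,3,4,8}:  v_{2} + v_{3} + v_{4} + v_{8} = v_{1}  so sig = [4:1]
  P = {2,3,5,6,8}:  v_{2} + v_{3} + v_{5} + v_{6} + v_{8} = 0  so sig = [5:]

Signatures (|P|; sorted positive RHS coefficients), sorted:
    [2:]
    [2:1,1]
    [2:1,1,2]
    [3:1]
    [3:1]
    [3:1,1]
    [3:1,2]
    [4:1]
    [5:]


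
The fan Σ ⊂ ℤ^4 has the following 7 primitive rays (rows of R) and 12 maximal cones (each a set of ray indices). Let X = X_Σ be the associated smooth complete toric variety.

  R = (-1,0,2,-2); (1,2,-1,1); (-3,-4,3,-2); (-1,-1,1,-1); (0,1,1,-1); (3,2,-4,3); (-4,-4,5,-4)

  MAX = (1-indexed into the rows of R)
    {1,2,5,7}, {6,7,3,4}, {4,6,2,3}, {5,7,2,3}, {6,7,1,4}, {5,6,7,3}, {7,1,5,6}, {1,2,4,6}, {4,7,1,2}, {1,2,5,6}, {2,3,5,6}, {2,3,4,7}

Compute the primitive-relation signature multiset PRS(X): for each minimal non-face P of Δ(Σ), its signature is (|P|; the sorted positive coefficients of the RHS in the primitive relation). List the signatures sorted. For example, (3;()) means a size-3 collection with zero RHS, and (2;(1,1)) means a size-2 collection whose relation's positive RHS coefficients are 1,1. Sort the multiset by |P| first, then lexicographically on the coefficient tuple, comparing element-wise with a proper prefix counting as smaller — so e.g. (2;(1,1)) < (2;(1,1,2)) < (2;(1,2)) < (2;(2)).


Δ(Σ) — 7 vertices, 3 min non-faces:

  • {1,3}:  v_{1} + v_{3} = v_{7} — sig = (2;(1))
  • {4,5}:  v_{4} + v_{5} = v_{1} — sig = (2;(1))
  • {2,6,7}:  v_{2} + v_{6} + v_{7} = 0 — sig = (3;())

so the primitive-relation signature multiset is
{ (2;(1)) ×2,  (3;()) }


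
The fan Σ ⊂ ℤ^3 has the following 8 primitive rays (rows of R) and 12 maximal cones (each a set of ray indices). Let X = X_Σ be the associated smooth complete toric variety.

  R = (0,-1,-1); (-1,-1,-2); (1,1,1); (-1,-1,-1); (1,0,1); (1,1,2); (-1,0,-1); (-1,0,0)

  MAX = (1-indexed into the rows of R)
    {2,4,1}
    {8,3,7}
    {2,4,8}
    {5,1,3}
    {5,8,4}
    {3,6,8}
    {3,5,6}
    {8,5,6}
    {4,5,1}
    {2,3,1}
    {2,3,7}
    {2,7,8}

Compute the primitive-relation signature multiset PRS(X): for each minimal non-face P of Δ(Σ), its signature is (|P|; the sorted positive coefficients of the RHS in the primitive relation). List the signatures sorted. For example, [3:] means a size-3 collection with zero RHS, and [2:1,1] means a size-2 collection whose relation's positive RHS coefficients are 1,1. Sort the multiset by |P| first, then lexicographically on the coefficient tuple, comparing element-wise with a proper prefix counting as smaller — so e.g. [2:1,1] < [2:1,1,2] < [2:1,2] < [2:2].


12 collections generate NE(X_Σ); each relation:

  • {2,6}:  v_{2} + v_{6} = 0  ⟹  sig = [2:]
  • {3,4}:  v_{3} + v_{4} = 0  ⟹  sig = [2:]
  • {5,7}:  v_{5} + v_{7} = 0  ⟹  sig = [2:]
  • {1,6}:  v_{1} + v_{6} = v_{5}  ⟹  sig = [2:1]
  • {1,7}:  v_{1} + v_{7} = v_{2}  ⟹  sig = [2:1]
  • {1,8}:  v_{1} + v_{8} = v_{4}  ⟹  sig = [2:1]
  • {2,5}:  v_{2} + v_{5} = v_{1}  ⟹  sig = [2:1]
  • {4,6}:  v_{4} + v_{6} = v_{5} + v_{8}  ⟹  sig = [2:1,1]
  • {4,7}:  v_{4} + v_{7} = v_{2} + v_{8}  ⟹  sig = [2:1,1]
  • {6,7}:  v_{6} + v_{7} = v_{3} + v_{8}  ⟹  sig = [2:1,1]
  • {2,3,8}:  v_{2} + v_{3} + v_{8} = v_{7}  ⟹  sig = [3:1]
  • {3,5,8}:  v_{3} + v_{5} + v_{8} = v_{6}  ⟹  sig = [3:1]

Sorted signature multiset PRS(X):
    |P|=2: 10 collections, coeffs (), (), (), (1), (1), (1), (1), (1,1), (1,1), (1,1)
    |P|=3: 2 collections, coeffs (1), (1)


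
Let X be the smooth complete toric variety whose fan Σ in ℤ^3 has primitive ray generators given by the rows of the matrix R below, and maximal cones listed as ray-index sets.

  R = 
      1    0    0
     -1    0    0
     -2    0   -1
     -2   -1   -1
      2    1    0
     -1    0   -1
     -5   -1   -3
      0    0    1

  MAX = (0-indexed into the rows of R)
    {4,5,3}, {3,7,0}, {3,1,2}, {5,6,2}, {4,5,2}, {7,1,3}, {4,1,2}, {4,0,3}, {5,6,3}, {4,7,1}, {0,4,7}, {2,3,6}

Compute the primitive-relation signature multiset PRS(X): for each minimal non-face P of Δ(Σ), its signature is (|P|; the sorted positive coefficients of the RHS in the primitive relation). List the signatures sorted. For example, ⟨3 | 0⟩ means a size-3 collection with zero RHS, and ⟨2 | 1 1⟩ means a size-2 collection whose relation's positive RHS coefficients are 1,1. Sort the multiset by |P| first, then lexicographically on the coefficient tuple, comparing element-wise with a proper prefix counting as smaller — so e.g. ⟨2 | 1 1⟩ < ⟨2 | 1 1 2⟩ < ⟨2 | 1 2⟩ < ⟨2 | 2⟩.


Δ(Σ) — 8 vertices, 14 min non-faces:

  P={0,1}:  v_{0} + v_{1} = 0  so sig = ⟨2 | 0⟩
  P={0,2}:  v_{0} + v_{2} = v_{5}  so sig = ⟨2 | 1⟩
  P={1,5}:  v_{1} + v_{5} = v_{2}  so sig = ⟨2 | 1⟩
  P={5,7}:  v_{5} + v_{7} = v_{1}  so sig = ⟨2 | 1⟩
  P={0,5}:  v_{0} + v_{5} = v_{3} + v_{4}  so sig = ⟨2 | 1 1⟩
  P={6,7}:  v_{6} + v_{7} = v_{1} + v_{2} + v_{3}  so sig = ⟨2 | 1 1 1⟩
  P={0,6}:  v_{0} + v_{6} = v_{3} + 2·v_{5}  so sig = ⟨2 | 1 2⟩
  P={1,6}:  v_{1} + v_{6} = 2·v_{2} + v_{3}  so sig = ⟨2 | 1 2⟩
  P={2,7}:  v_{2} + v_{7} = 2·v_{1}  so sig = ⟨2 | 2⟩
  P={4,6}:  v_{4} + v_{6} = 3·v_{5}  so sig = ⟨2 | 3⟩
  P={3,4,7}:  v_{3} + v_{4} + v_{7} = 0  so sig = ⟨3 | 0⟩
  P={1,3,4}:  v_{1} + v_{3} + v_{4} = v_{5}  so sig = ⟨3 | 1⟩
  P={2,3,5}:  v_{2} + v_{3} + v_{5} = v_{6}  so sig = ⟨3 | 1⟩
  P={2,3,4}:  v_{2} + v_{3} + v_{4} = 2·v_{5}  so sig = ⟨3 | 2⟩

so the primitive-relation signature multiset is
{ ⟨2 | 0⟩,  ⟨2 | 1⟩ ×3,  ⟨2 | 1 1⟩,  ⟨2 | 1 1 1⟩,  ⟨2 | 1 2⟩ ×2,  ⟨2 | 2⟩,  ⟨2 | 3⟩,  ⟨3 | 0⟩,  ⟨3 | 1⟩ ×2,  ⟨3 | 2⟩ }


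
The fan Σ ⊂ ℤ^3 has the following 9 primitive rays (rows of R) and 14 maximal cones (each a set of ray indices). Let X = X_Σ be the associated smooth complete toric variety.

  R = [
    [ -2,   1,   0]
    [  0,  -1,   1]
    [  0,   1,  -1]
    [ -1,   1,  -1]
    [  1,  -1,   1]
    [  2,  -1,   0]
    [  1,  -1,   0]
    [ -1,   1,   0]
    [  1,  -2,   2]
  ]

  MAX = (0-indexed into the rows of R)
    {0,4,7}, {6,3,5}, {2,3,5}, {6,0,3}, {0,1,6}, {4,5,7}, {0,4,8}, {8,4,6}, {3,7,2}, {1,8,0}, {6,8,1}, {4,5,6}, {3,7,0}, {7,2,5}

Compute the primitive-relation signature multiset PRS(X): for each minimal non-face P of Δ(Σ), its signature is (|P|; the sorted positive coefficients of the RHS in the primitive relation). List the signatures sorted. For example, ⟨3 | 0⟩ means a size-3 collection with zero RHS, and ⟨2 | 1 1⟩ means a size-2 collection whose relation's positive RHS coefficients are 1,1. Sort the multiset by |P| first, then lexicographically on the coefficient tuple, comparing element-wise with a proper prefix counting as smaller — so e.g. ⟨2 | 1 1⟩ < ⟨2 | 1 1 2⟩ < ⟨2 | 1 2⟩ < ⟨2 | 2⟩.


The 18 primitive collections of Σ (r=9, n=3):

  {0,5}:  v_{0} + v_{5} = 0  ⇒ sig = ⟨2 | 0⟩
  {1,2}:  v_{1} + v_{2} = 0  ⇒ sig = ⟨2 | 0⟩
  {3,4}:  v_{3} + v_{4} = 0  ⇒ sig = ⟨2 | 0⟩
  {6,7}:  v_{6} + v_{7} = 0  ⇒ sig = ⟨2 | 0⟩
  {1,4}:  v_{1} + v_{4} = v_{8}  ⇒ sig = ⟨2 | 1⟩
  {2,8}:  v_{2} + v_{8} = v_{4}  ⇒ sig = ⟨2 | 1⟩
  {3,8}:  v_{3} + v_{8} = v_{1}  ⇒ sig = ⟨2 | 1⟩
  {0,2}:  v_{0} + v_{2} = v_{3} + v_{7}  ⇒ sig = ⟨2 | 1 1⟩
  {1,3}:  v_{1} + v_{3} = v_{0} + v_{6}  ⇒ sig = ⟨2 | 1 1⟩
  {1,5}:  v_{1} + v_{5} = v_{4} + v_{6}  ⇒ sig = ⟨2 | 1 1⟩
  {1,7}:  v_{1} + v_{7} = v_{0} + v_{4}  ⇒ sig = ⟨2 | 1 1⟩
  {2,4}:  v_{2} + v_{4} = v_{5} + v_{7}  ⇒ sig = ⟨2 | 1 1⟩
  {2,6}:  v_{2} + v_{6} = v_{3} + v_{5}  ⇒ sig = ⟨2 | 1 1⟩
  {5,8}:  v_{5} + v_{8} = 2·v_{4} + v_{6}  ⇒ sig = ⟨2 | 1 2⟩
  {7,8}:  v_{7} + v_{8} = v_{0} + 2·v_{4}  ⇒ sig = ⟨2 | 1 2⟩
  {0,4,6}:  v_{0} + v_{4} + v_{6} = v_{1}  ⇒ sig = ⟨3 | 1⟩
  {3,5,7}:  v_{3} + v_{5} + v_{7} = v_{2}  ⇒ sig = ⟨3 | 1⟩
  {0,6,8}:  v_{0} + v_{6} + v_{8} = 2·v_{1}  ⇒ sig = ⟨3 | 2⟩

Hence PRS(X_Σ) =
[⟨2 | 0⟩, ⟨2 | 0⟩, ⟨2 | 0⟩, ⟨2 | 0⟩, ⟨2 | 1⟩, ⟨2 | 1⟩, ⟨2 | 1⟩, ⟨2 | 1 1⟩, ⟨2 | 1 1⟩, ⟨2 | 1 1⟩, ⟨2 | 1 1⟩, ⟨2 | 1 1⟩, ⟨2 | 1 1⟩, ⟨2 | 1 2⟩, ⟨2 | 1 2⟩, ⟨3 | 1⟩, ⟨3 | 1⟩, ⟨3 | 2⟩]


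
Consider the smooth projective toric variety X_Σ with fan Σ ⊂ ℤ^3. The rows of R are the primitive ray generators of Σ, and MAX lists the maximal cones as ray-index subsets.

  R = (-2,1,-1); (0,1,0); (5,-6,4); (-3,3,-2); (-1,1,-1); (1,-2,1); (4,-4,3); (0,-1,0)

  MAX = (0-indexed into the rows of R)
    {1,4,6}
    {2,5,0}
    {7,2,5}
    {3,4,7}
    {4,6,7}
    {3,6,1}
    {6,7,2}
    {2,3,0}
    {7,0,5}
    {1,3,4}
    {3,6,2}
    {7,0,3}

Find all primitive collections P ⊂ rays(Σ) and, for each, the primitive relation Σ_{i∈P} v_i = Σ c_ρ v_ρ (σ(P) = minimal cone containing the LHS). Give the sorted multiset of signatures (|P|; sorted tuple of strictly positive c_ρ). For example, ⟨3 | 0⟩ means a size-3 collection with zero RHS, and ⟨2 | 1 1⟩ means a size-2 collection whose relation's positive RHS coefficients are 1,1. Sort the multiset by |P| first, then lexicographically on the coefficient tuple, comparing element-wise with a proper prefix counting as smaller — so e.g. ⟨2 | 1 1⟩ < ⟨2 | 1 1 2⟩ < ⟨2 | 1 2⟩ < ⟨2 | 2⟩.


|primitive collections| = 14. Relations:

  {1,7}:  v_{1} + v_{7} = 0  ⟹  sig = ⟨2 | 0⟩
  {3,5}:  v_{3} + v_{5} = v_{0}  ⟹  sig = ⟨2 | 1⟩
  {4,5}:  v_{4} + v_{5} = v_{7}  ⟹  sig = ⟨2 | 1⟩
  {5,6}:  v_{5} + v_{6} = v_{2}  ⟹  sig = ⟨2 | 1⟩
  {0,4}:  v_{0} + v_{4} = v_{3} + v_{7}  ⟹  sig = ⟨2 | 1 1⟩
  {0,6}:  v_{0} + v_{6} = v_{2} + v_{3}  ⟹  sig = ⟨2 | 1 1⟩
  {1,5}:  v_{1} + v_{5} = v_{3} + v_{6}  ⟹  sig = ⟨2 | 1 1⟩
  {2,4}:  v_{2} + v_{4} = v_{6} + v_{7}  ⟹  sig = ⟨2 | 1 1⟩
  {0,1}:  v_{0} + v_{1} = 2·v_{3} + v_{6}  ⟹  sig = ⟨2 | 1 2⟩
  {1,2}:  v_{1} + v_{2} = v_{3} + 2·v_{6}  ⟹  sig = ⟨2 | 1 2⟩
  {3,4,6}:  v_{3} + v_{4} + v_{6} = 0  ⟹  sig = ⟨3 | 0⟩
  {3,6,7}:  v_{3} + v_{6} + v_{7} = v_{5}  ⟹  sig = ⟨3 | 1⟩
  {2,3,7}:  v_{2} + v_{3} + v_{7} = 2·v_{5}  ⟹  sig = ⟨3 | 2⟩
  {0,2,7}:  v_{0} + v_{2} + v_{7} = 3·v_{5}  ⟹  sig = ⟨3 | 3⟩

so the primitive-relation signature multiset is
{ ⟨2 | 0⟩,  ⟨2 | 1⟩ ×3,  ⟨2 | 1 1⟩ ×4,  ⟨2 | 1 2⟩ ×2,  ⟨3 | 0⟩,  ⟨3 | 1⟩,  ⟨3 | 2⟩,  ⟨3 | 3⟩ }


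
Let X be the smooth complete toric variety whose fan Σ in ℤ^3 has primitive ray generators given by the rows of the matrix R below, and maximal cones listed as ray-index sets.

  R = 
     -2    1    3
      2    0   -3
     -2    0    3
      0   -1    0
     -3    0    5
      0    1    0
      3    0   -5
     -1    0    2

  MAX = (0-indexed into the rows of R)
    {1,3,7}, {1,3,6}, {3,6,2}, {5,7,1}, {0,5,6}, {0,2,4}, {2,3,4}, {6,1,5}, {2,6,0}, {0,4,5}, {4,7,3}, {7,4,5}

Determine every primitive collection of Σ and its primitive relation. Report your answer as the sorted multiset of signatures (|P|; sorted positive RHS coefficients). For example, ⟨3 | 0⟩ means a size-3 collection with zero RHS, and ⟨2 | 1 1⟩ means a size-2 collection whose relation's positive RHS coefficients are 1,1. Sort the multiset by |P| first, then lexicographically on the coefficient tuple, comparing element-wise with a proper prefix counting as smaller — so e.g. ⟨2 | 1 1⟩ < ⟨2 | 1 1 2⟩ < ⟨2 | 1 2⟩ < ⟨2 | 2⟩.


10 minimal non-faces of Δ(Σ) (on 8 rays):

  • {1,2}:  v_{1} + v_{2} = 0 — sig = ⟨2 | 0⟩
  • {3,5}:  v_{3} + v_{5} = 0 — sig = ⟨2 | 0⟩
  • {4,6}:  v_{4} + v_{6} = 0 — sig = ⟨2 | 0⟩
  • {0,1}:  v_{0} + v_{1} = v_{5} — sig = ⟨2 | 1⟩
  • {0,3}:  v_{0} + v_{3} = v_{2} — sig = ⟨2 | 1⟩
  • {1,4}:  v_{1} + v_{4} = v_{7} — sig = ⟨2 | 1⟩
  • {2,5}:  v_{2} + v_{5} = v_{0} — sig = ⟨2 | 1⟩
  • {2,7}:  v_{2} + v_{7} = v_{4} — sig = ⟨2 | 1⟩
  • {6,7}:  v_{6} + v_{7} = v_{1} — sig = ⟨2 | 1⟩
  • {0,7}:  v_{0} + v_{7} = v_{4} + v_{5} — sig = ⟨2 | 1 1⟩

Sorted signature multiset PRS(X):
    |P|=2: 10 collections, coeffs (), (), (), (1), (1), (1), (1), (1), (1), (1,1)
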